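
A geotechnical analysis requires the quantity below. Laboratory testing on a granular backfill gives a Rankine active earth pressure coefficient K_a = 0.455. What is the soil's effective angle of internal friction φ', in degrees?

22.0°

K_a = tan²(45° − φ/2) ⇒ 45° − φ/2 = arctan(√0.455) = 34.00°.
φ = 2(45° − 34.00°) = 22.00°.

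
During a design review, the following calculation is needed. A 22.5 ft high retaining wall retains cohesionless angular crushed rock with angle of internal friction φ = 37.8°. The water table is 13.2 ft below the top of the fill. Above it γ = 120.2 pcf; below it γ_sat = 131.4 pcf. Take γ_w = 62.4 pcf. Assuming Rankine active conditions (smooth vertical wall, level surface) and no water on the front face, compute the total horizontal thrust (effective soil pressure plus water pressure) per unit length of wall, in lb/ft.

K_a = tan²(45° − φ/2) = 0.2400.
γ' = 131.4 − 62.4 = 69.00 pcf. Depth below WT = 9.3 ft.
σ'_h at WT = K_a γ d_w = 380.8 psf; at base = 380.8 + K_a γ' × 9.3 = 534.8 psf.
P₁ (0–13.2 ft) = ½×380.8×13.2 = 2513. P₂ (13.2–22.5 ft) = ½(380.8+534.8)×9.3 = 4257.
P_w = ½ γ_w h₂² = 0.5×62.4×9.3² = 2698. Total = 2513+4257+2698 = 9469 lb/ft.

9470 lb/ft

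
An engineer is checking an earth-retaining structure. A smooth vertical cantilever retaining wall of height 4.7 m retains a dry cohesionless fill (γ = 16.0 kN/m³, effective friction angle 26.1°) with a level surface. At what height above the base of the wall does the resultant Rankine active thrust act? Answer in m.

K_a = 0.3889.
The pressure distribution is triangular, so the resultant acts at H/3 above the base = 4.7/3 = 1.567 m.

1.57 m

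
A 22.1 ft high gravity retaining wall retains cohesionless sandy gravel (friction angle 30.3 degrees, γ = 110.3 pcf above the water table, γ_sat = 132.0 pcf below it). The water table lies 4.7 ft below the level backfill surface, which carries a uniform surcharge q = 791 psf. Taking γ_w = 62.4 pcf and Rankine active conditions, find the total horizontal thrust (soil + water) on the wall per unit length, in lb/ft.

K_a = tan²(45° − φ/2) = 0.3293.
γ' = 132.0 − 62.4 = 69.60 pcf. h₂ = H − d_w = 17.4 ft.
σ'_h: at surface K_a·q = 260.5; at WT K_a(q+γd_w) = 431.2; at base K_a(q+γd_w+γ'h₂) = 830.0 psf.
P₁ = ½(260.5+431.2)×4.7 = 1626; P₂ = ½(431.2+830.0)×17.4 = 10970; P_w = ½γ_w h₂² = 9446.
Total = 1626+10970+9446 = 22040 lb/ft.

22000 lb/ft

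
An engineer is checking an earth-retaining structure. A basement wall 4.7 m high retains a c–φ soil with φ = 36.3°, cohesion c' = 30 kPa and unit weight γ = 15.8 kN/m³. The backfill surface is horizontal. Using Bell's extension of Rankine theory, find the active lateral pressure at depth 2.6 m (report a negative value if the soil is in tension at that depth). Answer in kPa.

K_a = (1 − sin φ)/(1 + sin φ) = 0.2563.
σ_a = K_a γ z − 2c√K_a = 0.2563×15.8×2.6 − 2×30×0.5062 = -19.85 kPa.

-19.8 kPa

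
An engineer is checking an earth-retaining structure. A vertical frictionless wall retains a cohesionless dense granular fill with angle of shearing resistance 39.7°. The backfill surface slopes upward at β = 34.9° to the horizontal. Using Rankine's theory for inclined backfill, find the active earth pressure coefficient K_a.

K_a = cos β · (cos β − √(cos²β − cos²φ)) / (cos β + √(cos²β − cos²φ)).
cos β = 0.8202, cos φ = 0.7694, √(cos²β − cos²φ) = 0.2840.
K_a = 0.8202 × (0.8202 − 0.2840)/(0.8202 + 0.2840) = 0.3982.

0.398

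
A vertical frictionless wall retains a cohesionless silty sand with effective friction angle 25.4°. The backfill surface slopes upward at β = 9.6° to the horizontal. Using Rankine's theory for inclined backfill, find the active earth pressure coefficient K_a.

K_a = cos β · (cos β − √(cos²β − cos²φ)) / (cos β + √(cos²β − cos²φ)).
cos β = 0.9860, cos φ = 0.9033, √(cos²β − cos²φ) = 0.3952.
K_a = 0.9860 × (0.9860 − 0.3952)/(0.9860 + 0.3952) = 0.4218.

0.422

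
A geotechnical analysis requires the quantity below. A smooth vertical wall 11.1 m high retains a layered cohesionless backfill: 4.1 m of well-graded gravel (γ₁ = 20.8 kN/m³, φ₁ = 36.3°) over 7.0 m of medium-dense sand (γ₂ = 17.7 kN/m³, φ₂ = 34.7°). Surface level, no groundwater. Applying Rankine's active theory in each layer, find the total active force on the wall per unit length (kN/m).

K_a1 = tan²(45°−36.3°/2) = 0.2563; K_a2 = tan²(45°−34.7°/2) = 0.2745.
Layer 1: σ at base = K_a1 γ₁ h₁ = 21.85 kPa; P₁ = ½×21.85×4.1 = 44.80.
Layer 2: σ_v at top = γ₁h₁ = 85.28; σ_h top = K_a2×85.28 = 23.41; σ_h base = K_a2×(85.28+17.7×7.0) = 57.41.
P₂ = ½(23.41+57.41)×7.0 = 282.9. Total P_a = 44.80+282.9 = 327.7 kN/m.

328 kN/m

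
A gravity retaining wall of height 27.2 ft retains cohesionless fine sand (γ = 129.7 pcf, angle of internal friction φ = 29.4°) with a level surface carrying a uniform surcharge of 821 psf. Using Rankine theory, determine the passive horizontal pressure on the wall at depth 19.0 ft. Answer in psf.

K_p = (1 + sin φ)/(1 − sin φ) = 2.929.
σ_v = γz + q = 129.7 × 19.0 + 821 = 3285 psf.
σ_h = K_p σ_v = 2.929 × 3285 = 9621 psf.

9620 psf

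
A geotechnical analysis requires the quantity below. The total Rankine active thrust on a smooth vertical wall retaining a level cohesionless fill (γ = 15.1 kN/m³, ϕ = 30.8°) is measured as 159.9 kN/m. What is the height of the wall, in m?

8.10 m

K_a = 0.3227. P_a = ½ K_a γ H² ⇒ H = √(2P_a/(K_a γ)).
H = √(2×159.9/(0.3227×15.1)) = 8.101 m.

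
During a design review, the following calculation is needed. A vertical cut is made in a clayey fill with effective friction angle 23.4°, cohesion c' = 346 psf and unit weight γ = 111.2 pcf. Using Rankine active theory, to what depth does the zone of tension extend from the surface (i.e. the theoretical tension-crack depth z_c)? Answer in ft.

K_a = tan²(45° − 23.4°/2) = 0.4315; √K_a = 0.6569.
The active pressure is zero where K_a γ z = 2c√K_a, so z_c = 2c/(γ√K_a) = 2×346/(111.2×0.6569) = 9.474 ft.

9.47 ft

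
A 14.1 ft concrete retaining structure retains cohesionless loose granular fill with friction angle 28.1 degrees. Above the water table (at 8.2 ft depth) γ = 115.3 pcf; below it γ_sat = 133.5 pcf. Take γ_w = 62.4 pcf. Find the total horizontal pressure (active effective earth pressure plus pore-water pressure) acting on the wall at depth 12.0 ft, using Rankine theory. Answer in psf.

K_a = (1 − sin φ)/(1 + sin φ) = 0.3596.
γ' = 133.5 − 62.4 = 71.10 pcf.
Effective vertical stress at 12.0 ft: σ'_v = 115.3×8.2 + 71.10×3.80 = 1216 psf.
σ'_h = K_a σ'_v = 0.3596 × 1216 = 437.2 psf; u = γ_w × 3.80 = 237.1 psf.
Total σ_h = 437.2 + 237.1 = 674.3 psf.

674 psf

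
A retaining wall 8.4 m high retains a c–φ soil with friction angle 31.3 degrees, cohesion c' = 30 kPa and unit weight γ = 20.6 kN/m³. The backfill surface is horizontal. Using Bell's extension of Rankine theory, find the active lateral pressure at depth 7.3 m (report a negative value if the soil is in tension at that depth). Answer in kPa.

13.8 kPa

K_a = (1 − sin φ)/(1 + sin φ) = 0.3162.
σ_a = K_a γ z − 2c√K_a = 0.3162×20.6×7.3 − 2×30×0.5623 = 13.81 kPa.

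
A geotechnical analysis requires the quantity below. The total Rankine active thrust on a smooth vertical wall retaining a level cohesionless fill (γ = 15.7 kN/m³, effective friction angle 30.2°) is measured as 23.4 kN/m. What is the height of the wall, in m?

3.00 m

K_a = 0.3307. P_a = ½ K_a γ H² ⇒ H = √(2P_a/(K_a γ)).
H = √(2×23.4/(0.3307×15.7)) = 3.003 m.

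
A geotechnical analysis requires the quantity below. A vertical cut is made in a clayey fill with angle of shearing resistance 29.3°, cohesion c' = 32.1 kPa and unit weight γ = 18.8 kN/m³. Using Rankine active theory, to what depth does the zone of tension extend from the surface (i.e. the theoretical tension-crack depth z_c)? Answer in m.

K_a = tan²(45° − 29.3°/2) = 0.3428; √K_a = 0.5855.
The active pressure is zero where K_a γ z = 2c√K_a, so z_c = 2c/(γ√K_a) = 2×32.1/(18.8×0.5855) = 5.832 m.

5.83 m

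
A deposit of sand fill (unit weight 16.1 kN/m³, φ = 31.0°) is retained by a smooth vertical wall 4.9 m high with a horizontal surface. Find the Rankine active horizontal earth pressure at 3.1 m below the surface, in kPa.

K_a = (1 − sin φ)/(1 + sin φ) = 0.3201.
σ_h = K_a γ z = 0.3201 × 16.1 × 3.1 = 15.98 kPa.

16.0 kPa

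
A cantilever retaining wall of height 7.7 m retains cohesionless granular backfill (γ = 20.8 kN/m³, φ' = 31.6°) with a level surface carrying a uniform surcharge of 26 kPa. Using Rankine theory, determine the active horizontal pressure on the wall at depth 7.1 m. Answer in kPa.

54.2 kPa

K_a = (1 − sin φ)/(1 + sin φ) = 0.3123.
σ_v = γz + q = 20.8 × 7.1 + 26 = 173.7 kPa.
σ_h = K_a σ_v = 0.3123 × 173.7 = 54.25 kPa.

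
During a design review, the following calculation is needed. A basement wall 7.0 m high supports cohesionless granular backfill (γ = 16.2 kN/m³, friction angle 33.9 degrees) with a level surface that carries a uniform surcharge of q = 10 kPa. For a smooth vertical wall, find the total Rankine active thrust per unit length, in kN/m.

K_a = tan²(45° − φ/2) = 0.2839.
Soil triangle: ½ K_a γ H² = 0.5×0.2839×16.2×7.0² = 112.7 kN/m.
Surcharge rectangle: K_a q H = 0.2839×10×7.0 = 19.87 kN/m.
Total = 112.7 + 19.87 = 132.6 kN/m.

133 kN/m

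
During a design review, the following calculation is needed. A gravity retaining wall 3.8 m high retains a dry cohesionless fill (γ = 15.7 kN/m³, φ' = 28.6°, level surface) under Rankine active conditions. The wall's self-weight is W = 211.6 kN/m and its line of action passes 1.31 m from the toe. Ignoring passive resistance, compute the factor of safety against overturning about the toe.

5.48

K_a = tan²(45° − 28.6°/2) = 0.3525.
P_a = ½K_aγH² = 0.5×0.3525×15.7×3.8² = 39.96 kN/m, acting at H/3 = 1.267 m above the base.
Overturning moment M_o = P_a × H/3 = 39.96 × 1.267 = 50.62.
Resisting moment M_r = W × 1.31 = 211.6 × 1.31 = 277.2.
FS_overturning = M_r/M_o = 277.2/50.62 = 5.476.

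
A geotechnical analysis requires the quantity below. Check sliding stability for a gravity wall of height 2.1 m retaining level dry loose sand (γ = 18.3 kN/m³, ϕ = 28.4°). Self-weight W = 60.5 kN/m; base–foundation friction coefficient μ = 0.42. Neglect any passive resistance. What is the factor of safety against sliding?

1.77

K_a = tan²(45° − 28.4°/2) = 0.3554.
P_a = ½K_aγH² = 0.5×0.3554×18.3×2.1² = 14.34 kN/m, acting at H/3 = 0.7000 m above the base.
FS_sliding = μW / P_a = 0.42×60.5 / 14.34 = 1.772.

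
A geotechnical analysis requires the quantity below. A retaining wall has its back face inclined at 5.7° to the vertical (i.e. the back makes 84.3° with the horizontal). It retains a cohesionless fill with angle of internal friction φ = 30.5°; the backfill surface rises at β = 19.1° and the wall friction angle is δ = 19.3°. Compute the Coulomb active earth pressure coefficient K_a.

K_a = sin²(α+φ) / [sin²α · sin(α−δ) · (1 + √{sin(φ+δ)sin(φ−β) / (sin(α−δ)sin(α+β))})²].
With α = 84.3°, φ = 30.5°, δ = 19.3°, β = 19.1°: K_a = 0.4594.

0.459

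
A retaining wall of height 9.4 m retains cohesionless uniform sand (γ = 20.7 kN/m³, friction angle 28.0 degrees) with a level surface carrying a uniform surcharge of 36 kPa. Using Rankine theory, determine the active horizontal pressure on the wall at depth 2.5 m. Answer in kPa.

K_a = (1 − sin φ)/(1 + sin φ) = 0.3610.
σ_v = γz + q = 20.7 × 2.5 + 36 = 87.75 kPa.
σ_h = K_a σ_v = 0.3610 × 87.75 = 31.68 kPa.

31.7 kPa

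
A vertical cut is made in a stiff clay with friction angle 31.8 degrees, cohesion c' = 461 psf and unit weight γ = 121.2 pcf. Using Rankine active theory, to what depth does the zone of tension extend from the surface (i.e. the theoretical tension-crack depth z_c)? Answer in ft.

13.7 ft

K_a = tan²(45° − 31.8°/2) = 0.3098; √K_a = 0.5566.
The active pressure is zero where K_a γ z = 2c√K_a, so z_c = 2c/(γ√K_a) = 2×461/(121.2×0.5566) = 13.67 ft.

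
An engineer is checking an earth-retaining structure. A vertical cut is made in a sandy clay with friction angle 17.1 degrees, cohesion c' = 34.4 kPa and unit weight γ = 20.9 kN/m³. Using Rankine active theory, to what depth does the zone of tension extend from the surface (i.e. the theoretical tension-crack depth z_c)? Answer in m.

K_a = tan²(45° − 17.1°/2) = 0.5455; √K_a = 0.7386.
The active pressure is zero where K_a γ z = 2c√K_a, so z_c = 2c/(γ√K_a) = 2×34.4/(20.9×0.7386) = 4.457 m.

4.46 m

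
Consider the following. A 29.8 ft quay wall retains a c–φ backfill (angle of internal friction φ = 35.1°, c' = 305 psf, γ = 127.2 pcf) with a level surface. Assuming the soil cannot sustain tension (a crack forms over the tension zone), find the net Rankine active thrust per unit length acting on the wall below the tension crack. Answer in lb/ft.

K_a = 0.2698; √K_a = 0.5195.
Tension-crack depth z_c = 2c/(γ√K_a) = 2×305/(127.2×0.5195) = 9.232 ft.
σ_a at base = K_a γ H − 2c√K_a = 0.2698×127.2×29.8 − 2×305×0.5195 = 706.0 psf.
P_a = ½ × 706.0 × (H − z_c) = 0.5×706.0×20.57 = 7260 lb/ft.

7260 lb/ft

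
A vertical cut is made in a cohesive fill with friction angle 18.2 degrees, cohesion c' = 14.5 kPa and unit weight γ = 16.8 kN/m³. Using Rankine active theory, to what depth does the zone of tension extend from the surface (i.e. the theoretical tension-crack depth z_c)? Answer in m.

K_a = tan²(45° − 18.2°/2) = 0.5240; √K_a = 0.7239.
The active pressure is zero where K_a γ z = 2c√K_a, so z_c = 2c/(γ√K_a) = 2×14.5/(16.8×0.7239) = 2.385 m.

2.38 m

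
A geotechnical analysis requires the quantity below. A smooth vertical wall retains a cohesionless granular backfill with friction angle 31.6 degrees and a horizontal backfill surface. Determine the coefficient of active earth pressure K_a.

0.312

K_a = tan²(45° − φ/2) = tan²(29.20°) = 0.3123.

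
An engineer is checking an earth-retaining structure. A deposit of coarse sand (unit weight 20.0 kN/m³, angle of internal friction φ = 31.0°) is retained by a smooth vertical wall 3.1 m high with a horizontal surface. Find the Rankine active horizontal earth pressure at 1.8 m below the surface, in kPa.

K_a = (1 − sin φ)/(1 + sin φ) = 0.3201.
σ_h = K_a γ z = 0.3201 × 20.0 × 1.8 = 11.52 kPa.

11.5 kPa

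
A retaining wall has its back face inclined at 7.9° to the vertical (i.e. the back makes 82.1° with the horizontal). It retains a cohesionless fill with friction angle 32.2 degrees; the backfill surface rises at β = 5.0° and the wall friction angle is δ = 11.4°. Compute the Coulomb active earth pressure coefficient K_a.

0.360

K_a = sin²(α+φ) / [sin²α · sin(α−δ) · (1 + √{sin(φ+δ)sin(φ−β) / (sin(α−δ)sin(α+β))})²].
With α = 82.1°, φ = 32.2°, δ = 11.4°, β = 5.0°: K_a = 0.3601.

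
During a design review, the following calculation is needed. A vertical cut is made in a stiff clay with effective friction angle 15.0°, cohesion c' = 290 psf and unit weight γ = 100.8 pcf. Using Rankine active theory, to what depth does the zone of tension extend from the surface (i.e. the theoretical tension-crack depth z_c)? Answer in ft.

K_a = tan²(45° − 15.0°/2) = 0.5888; √K_a = 0.7673.
The active pressure is zero where K_a γ z = 2c√K_a, so z_c = 2c/(γ√K_a) = 2×290/(100.8×0.7673) = 7.499 ft.

7.50 ft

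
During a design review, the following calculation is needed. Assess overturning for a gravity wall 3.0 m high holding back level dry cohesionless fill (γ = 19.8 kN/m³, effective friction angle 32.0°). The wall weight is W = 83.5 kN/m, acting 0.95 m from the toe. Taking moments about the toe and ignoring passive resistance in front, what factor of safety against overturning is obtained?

K_a = tan²(45° − 32.0°/2) = 0.3073.
P_a = ½K_aγH² = 0.5×0.3073×19.8×3.0² = 27.38 kN/m, acting at H/3 = 1.000 m above the base.
Overturning moment M_o = P_a × H/3 = 27.38 × 1.000 = 27.38.
Resisting moment M_r = W × 0.95 = 83.5 × 0.95 = 79.33.
FS_overturning = M_r/M_o = 79.33/27.38 = 2.898.

2.90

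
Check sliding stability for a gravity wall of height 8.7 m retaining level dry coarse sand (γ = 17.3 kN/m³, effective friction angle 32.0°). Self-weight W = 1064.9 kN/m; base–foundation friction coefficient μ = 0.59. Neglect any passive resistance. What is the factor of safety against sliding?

3.12

K_a = tan²(45° − 32.0°/2) = 0.3073.
P_a = ½K_aγH² = 0.5×0.3073×17.3×8.7² = 201.2 kN/m, acting at H/3 = 2.900 m above the base.
FS_sliding = μW / P_a = 0.59×1064.9 / 201.2 = 3.123.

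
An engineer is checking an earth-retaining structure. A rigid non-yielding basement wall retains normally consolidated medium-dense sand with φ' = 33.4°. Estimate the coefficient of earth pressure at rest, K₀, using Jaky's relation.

K₀ = 1 − sin φ' = 1 − sin 33.4° = 0.4495.

0.450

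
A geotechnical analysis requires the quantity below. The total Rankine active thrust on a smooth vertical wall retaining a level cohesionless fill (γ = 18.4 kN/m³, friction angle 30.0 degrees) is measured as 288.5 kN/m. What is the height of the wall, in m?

K_a = 0.3333. P_a = ½ K_a γ H² ⇒ H = √(2P_a/(K_a γ)).
H = √(2×288.5/(0.3333×18.4)) = 9.699 m.

9.70 m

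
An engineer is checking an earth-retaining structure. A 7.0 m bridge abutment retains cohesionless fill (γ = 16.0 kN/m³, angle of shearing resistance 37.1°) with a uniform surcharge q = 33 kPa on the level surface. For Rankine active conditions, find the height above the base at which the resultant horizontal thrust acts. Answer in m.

2.77 m

K_a = 0.2475.
Triangular part P₁ = ½K_aγH² = 97.02 at H/3 = 2.333 m; rectangular part P₂ = K_a q H = 57.17 at H/2 = 3.500 m.
ȳ = (P₁·2.333 + P₂·3.500)/(P₁+P₂) = 2.766 m.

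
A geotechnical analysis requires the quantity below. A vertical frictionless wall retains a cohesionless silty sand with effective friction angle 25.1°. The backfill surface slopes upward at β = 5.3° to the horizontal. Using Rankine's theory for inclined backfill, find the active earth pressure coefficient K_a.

0.411

K_a = cos β · (cos β − √(cos²β − cos²φ)) / (cos β + √(cos²β − cos²φ)).
cos β = 0.9957, cos φ = 0.9056, √(cos²β − cos²φ) = 0.4140.
K_a = 0.9957 × (0.9957 − 0.4140)/(0.9957 + 0.4140) = 0.4109.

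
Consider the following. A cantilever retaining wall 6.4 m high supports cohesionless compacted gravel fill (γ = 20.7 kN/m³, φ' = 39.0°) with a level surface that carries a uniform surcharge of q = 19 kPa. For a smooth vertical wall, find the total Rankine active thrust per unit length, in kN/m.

K_a = tan²(45° − φ/2) = 0.2275.
Soil triangle: ½ K_a γ H² = 0.5×0.2275×20.7×6.4² = 96.45 kN/m.
Surcharge rectangle: K_a q H = 0.2275×19×6.4 = 27.66 kN/m.
Total = 96.45 + 27.66 = 124.1 kN/m.

124 kN/m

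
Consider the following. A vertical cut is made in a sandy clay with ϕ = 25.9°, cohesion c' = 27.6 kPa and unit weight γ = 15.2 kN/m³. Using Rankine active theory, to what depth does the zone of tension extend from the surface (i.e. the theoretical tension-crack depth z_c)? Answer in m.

5.80 m

K_a = tan²(45° − 25.9°/2) = 0.3920; √K_a = 0.6261.
The active pressure is zero where K_a γ z = 2c√K_a, so z_c = 2c/(γ√K_a) = 2×27.6/(15.2×0.6261) = 5.800 m.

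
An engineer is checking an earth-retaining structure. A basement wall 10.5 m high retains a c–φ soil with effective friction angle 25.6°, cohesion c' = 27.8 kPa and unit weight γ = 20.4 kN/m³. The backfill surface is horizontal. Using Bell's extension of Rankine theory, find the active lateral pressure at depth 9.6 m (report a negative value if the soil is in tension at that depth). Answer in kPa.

42.6 kPa

K_a = (1 − sin φ)/(1 + sin φ) = 0.3966.
σ_a = K_a γ z − 2c√K_a = 0.3966×20.4×9.6 − 2×27.8×0.6297 = 42.65 kPa.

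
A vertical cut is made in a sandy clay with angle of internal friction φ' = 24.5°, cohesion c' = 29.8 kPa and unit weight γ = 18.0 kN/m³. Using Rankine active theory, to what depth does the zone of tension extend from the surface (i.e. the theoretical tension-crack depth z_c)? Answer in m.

K_a = tan²(45° − 24.5°/2) = 0.4137; √K_a = 0.6432.
The active pressure is zero where K_a γ z = 2c√K_a, so z_c = 2c/(γ√K_a) = 2×29.8/(18.0×0.6432) = 5.148 m.

5.15 m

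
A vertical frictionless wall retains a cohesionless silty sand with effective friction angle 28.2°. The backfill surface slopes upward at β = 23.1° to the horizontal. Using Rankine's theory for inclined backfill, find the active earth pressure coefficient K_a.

0.510

K_a = cos β · (cos β − √(cos²β − cos²φ)) / (cos β + √(cos²β − cos²φ)).
cos β = 0.9198, cos φ = 0.8813, √(cos²β − cos²φ) = 0.2634.
K_a = 0.9198 × (0.9198 − 0.2634)/(0.9198 + 0.2634) = 0.5103.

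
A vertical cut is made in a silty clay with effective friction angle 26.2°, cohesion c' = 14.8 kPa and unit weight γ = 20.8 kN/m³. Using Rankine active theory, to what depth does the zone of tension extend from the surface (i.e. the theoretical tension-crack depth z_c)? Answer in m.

K_a = tan²(45° − 26.2°/2) = 0.3874; √K_a = 0.6224.
The active pressure is zero where K_a γ z = 2c√K_a, so z_c = 2c/(γ√K_a) = 2×14.8/(20.8×0.6224) = 2.286 m.

2.29 m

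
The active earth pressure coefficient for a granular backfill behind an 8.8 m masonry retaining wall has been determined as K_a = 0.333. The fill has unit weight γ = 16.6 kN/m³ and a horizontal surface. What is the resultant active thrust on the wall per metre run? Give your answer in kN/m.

P = ½ K_a γ H² = 0.5 × 0.333 × 16.6 × 8.8² = 214.0 kN/m.

214 kN/m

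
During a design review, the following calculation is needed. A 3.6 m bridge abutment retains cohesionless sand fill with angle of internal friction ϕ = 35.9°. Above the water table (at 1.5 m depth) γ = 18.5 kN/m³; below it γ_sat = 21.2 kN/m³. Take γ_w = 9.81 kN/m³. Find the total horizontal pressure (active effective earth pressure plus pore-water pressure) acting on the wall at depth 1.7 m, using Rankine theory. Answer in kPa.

9.79 kPa

K_a = (1 − sin φ)/(1 + sin φ) = 0.2607.
γ' = 21.2 − 9.81 = 11.39 kN/m³.
Effective vertical stress at 1.7 m: σ'_v = 18.5×1.5 + 11.39×0.200 = 30.03 kPa.
σ'_h = K_a σ'_v = 0.2607 × 30.03 = 7.829 kPa; u = γ_w × 0.200 = 1.962 kPa.
Total σ_h = 7.829 + 1.962 = 9.791 kPa.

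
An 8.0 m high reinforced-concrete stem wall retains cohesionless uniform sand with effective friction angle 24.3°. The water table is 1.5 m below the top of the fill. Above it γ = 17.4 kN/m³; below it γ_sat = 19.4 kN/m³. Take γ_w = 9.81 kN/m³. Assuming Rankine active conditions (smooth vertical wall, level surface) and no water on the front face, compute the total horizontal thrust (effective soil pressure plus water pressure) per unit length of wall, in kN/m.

371 kN/m

K_a = tan²(45° − φ/2) = 0.4169.
γ' = 19.4 − 9.81 = 9.590 kN/m³. Depth below WT = 6.5 m.
σ'_h at WT = K_a γ d_w = 10.88 kPa; at base = 10.88 + K_a γ' × 6.5 = 36.87 kPa.
P₁ (0–1.5 m) = ½×10.88×1.5 = 8.161. P₂ (1.5–8.0 m) = ½(10.88+36.87)×6.5 = 155.2.
P_w = ½ γ_w h₂² = 0.5×9.81×6.5² = 207.2. Total = 8.161+155.2+207.2 = 370.6 kN/m.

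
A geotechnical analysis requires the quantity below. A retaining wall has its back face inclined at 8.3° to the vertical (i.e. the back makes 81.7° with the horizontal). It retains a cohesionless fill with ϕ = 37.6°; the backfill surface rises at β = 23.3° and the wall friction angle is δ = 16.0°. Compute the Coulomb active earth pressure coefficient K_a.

0.392

K_a = sin²(α+φ) / [sin²α · sin(α−δ) · (1 + √{sin(φ+δ)sin(φ−β) / (sin(α−δ)sin(α+β))})²].
With α = 81.7°, φ = 37.6°, δ = 16.0°, β = 23.3°: K_a = 0.3916.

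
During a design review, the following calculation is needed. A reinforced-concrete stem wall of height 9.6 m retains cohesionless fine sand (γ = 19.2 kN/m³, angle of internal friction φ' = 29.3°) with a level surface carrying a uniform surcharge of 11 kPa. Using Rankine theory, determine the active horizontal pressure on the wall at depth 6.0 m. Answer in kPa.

K_a = (1 − sin φ)/(1 + sin φ) = 0.3428.
σ_v = γz + q = 19.2 × 6.0 + 11 = 126.2 kPa.
σ_h = K_a σ_v = 0.3428 × 126.2 = 43.27 kPa.

43.3 kPa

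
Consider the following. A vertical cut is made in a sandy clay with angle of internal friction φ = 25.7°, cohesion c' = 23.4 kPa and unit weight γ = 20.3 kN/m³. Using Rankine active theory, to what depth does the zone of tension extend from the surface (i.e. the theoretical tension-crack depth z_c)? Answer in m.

3.67 m

K_a = tan²(45° − 25.7°/2) = 0.3950; √K_a = 0.6285.
The active pressure is zero where K_a γ z = 2c√K_a, so z_c = 2c/(γ√K_a) = 2×23.4/(20.3×0.6285) = 3.668 m.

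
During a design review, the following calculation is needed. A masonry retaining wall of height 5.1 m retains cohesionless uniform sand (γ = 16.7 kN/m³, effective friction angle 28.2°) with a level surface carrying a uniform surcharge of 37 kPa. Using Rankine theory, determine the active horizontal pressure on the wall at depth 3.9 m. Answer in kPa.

K_a = (1 − sin φ)/(1 + sin φ) = 0.3582.
σ_v = γz + q = 16.7 × 3.9 + 37 = 102.1 kPa.
σ_h = K_a σ_v = 0.3582 × 102.1 = 36.58 kPa.

36.6 kPa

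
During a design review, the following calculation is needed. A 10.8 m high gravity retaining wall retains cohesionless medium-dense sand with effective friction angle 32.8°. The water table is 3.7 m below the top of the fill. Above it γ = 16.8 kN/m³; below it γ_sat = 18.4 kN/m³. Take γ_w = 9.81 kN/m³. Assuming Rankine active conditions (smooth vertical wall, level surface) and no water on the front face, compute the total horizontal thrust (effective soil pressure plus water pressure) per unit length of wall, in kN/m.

K_a = tan²(45° − φ/2) = 0.2973.
γ' = 18.4 − 9.81 = 8.590 kN/m³. Depth below WT = 7.1 m.
σ'_h at WT = K_a γ d_w = 18.48 kPa; at base = 18.48 + K_a γ' × 7.1 = 36.61 kPa.
P₁ (0–3.7 m) = ½×18.48×3.7 = 34.18. P₂ (3.7–10.8 m) = ½(18.48+36.61)×7.1 = 195.6.
P_w = ½ γ_w h₂² = 0.5×9.81×7.1² = 247.3. Total = 34.18+195.6+247.3 = 477.0 kN/m.

477 kN/m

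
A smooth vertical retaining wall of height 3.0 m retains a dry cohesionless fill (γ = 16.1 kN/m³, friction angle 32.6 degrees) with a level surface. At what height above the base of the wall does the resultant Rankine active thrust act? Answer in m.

K_a = 0.2997.
The pressure distribution is triangular, so the resultant acts at H/3 above the base = 3.0/3 = 1.000 m.

1.00 m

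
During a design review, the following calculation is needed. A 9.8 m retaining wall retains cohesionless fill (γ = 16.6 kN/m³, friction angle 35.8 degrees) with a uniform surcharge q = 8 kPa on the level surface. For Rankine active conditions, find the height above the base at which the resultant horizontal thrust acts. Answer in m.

K_a = 0.2619.
Triangular part P₁ = ½K_aγH² = 208.7 at H/3 = 3.267 m; rectangular part P₂ = K_a q H = 20.53 at H/2 = 4.900 m.
ȳ = (P₁·3.267 + P₂·4.900)/(P₁+P₂) = 3.413 m.

3.41 m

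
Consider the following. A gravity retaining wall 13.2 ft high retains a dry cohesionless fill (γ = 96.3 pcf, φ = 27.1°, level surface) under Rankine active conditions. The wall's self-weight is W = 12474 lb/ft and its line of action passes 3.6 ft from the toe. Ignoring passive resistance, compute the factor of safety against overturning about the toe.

K_a = tan²(45° − 27.1°/2) = 0.3741.
P_a = ½K_aγH² = 0.5×0.3741×96.3×13.2² = 3138 lb/ft, acting at H/3 = 4.400 ft above the base.
Overturning moment M_o = P_a × H/3 = 3138 × 4.400 = 13810.
Resisting moment M_r = W × 3.6 = 12474 × 3.6 = 44910.
FS_overturning = M_r/M_o = 44910/13810 = 3.252.

3.25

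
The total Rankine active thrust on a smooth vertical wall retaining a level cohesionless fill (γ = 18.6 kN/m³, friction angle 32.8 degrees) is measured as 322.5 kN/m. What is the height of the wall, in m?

K_a = 0.2973. P_a = ½ K_a γ H² ⇒ H = √(2P_a/(K_a γ)).
H = √(2×322.5/(0.2973×18.6)) = 10.80 m.

10.8 m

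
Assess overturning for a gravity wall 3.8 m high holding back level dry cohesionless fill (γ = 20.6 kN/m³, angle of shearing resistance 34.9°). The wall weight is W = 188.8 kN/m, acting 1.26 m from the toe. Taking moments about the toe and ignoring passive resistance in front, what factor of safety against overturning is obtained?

4.64

K_a = tan²(45° − 34.9°/2) = 0.2721.
P_a = ½K_aγH² = 0.5×0.2721×20.6×3.8² = 40.48 kN/m, acting at H/3 = 1.267 m above the base.
Overturning moment M_o = P_a × H/3 = 40.48 × 1.267 = 51.27.
Resisting moment M_r = W × 1.26 = 188.8 × 1.26 = 237.9.
FS_overturning = M_r/M_o = 237.9/51.27 = 4.640.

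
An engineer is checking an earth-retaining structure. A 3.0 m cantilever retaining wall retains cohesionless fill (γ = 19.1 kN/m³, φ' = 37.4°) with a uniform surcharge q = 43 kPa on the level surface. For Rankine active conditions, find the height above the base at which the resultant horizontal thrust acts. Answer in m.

1.30 m

K_a = 0.2443.
Triangular part P₁ = ½K_aγH² = 20.99 at H/3 = 1.000 m; rectangular part P₂ = K_a q H = 31.51 at H/2 = 1.500 m.
ȳ = (P₁·1.000 + P₂·1.500)/(P₁+P₂) = 1.300 m.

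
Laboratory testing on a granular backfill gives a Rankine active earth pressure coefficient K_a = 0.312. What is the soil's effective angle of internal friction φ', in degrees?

K_a = tan²(45° − φ/2) ⇒ 45° − φ/2 = arctan(√0.312) = 29.19°.
φ = 2(45° − 29.19°) = 31.63°.

31.6°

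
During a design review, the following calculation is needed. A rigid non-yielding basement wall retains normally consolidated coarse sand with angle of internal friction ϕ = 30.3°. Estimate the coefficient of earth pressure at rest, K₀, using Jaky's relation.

K₀ = 1 − sin φ' = 1 − sin 30.3° = 0.4955.

0.495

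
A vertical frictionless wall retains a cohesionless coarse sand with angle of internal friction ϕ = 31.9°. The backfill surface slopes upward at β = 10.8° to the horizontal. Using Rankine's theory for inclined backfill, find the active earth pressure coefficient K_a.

K_a = cos β · (cos β − √(cos²β − cos²φ)) / (cos β + √(cos²β − cos²φ)).
cos β = 0.9823, cos φ = 0.8490, √(cos²β − cos²φ) = 0.4941.
K_a = 0.9823 × (0.9823 − 0.4941)/(0.9823 + 0.4941) = 0.3248.

0.325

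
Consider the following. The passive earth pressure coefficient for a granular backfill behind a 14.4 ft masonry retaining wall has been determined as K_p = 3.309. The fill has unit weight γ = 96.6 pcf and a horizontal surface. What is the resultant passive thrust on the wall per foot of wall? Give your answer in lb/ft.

P = ½ K_p γ H² = 0.5 × 3.309 × 96.6 × 14.4² = 33140 lb/ft.

33100 lb/ft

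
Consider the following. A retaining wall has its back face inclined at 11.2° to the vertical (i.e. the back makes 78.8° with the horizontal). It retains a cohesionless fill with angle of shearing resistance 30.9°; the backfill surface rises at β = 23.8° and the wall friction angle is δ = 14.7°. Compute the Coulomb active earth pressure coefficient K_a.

K_a = sin²(α+φ) / [sin²α · sin(α−δ) · (1 + √{sin(φ+δ)sin(φ−β) / (sin(α−δ)sin(α+β))})²].
With α = 78.8°, φ = 30.9°, δ = 14.7°, β = 23.8°: K_a = 0.5902.

0.590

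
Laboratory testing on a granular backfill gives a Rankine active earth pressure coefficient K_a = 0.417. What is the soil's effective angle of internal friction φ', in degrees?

K_a = tan²(45° − φ/2) ⇒ 45° − φ/2 = arctan(√0.417) = 32.85°.
φ = 2(45° − 32.85°) = 24.29°.

24.3°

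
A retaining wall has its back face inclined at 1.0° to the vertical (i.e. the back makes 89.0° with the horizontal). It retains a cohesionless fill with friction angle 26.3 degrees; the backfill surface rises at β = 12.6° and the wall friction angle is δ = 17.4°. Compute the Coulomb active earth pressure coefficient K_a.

K_a = sin²(α+φ) / [sin²α · sin(α−δ) · (1 + √{sin(φ+δ)sin(φ−β) / (sin(α−δ)sin(α+β))})²].
With α = 89.0°, φ = 26.3°, δ = 17.4°, β = 12.6°: K_a = 0.4276.

0.428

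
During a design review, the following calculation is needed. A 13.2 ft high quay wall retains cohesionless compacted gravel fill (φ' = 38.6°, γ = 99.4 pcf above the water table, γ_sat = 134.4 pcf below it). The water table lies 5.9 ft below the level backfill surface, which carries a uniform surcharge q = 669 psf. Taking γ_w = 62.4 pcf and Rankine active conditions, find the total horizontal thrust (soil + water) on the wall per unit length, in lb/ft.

5540 lb/ft

K_a = tan²(45° − φ/2) = 0.2316.
γ' = 134.4 − 62.4 = 72.00 pcf. h₂ = H − d_w = 7.3 ft.
σ'_h: at surface K_a·q = 155.0; at WT K_a(q+γd_w) = 290.8; at base K_a(q+γd_w+γ'h₂) = 412.5 psf.
P₁ = ½(155.0+290.8)×5.9 = 1315; P₂ = ½(290.8+412.5)×7.3 = 2567; P_w = ½γ_w h₂² = 1663.
Total = 1315+2567+1663 = 5545 lb/ft.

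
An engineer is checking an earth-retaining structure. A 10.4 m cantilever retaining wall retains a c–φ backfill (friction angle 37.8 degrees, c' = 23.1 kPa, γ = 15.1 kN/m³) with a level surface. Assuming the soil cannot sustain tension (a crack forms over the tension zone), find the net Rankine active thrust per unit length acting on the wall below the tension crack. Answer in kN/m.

K_a = 0.2400; √K_a = 0.4899.
Tension-crack depth z_c = 2c/(γ√K_a) = 2×23.1/(15.1×0.4899) = 6.245 m.
σ_a at base = K_a γ H − 2c√K_a = 0.2400×15.1×10.4 − 2×23.1×0.4899 = 15.06 kPa.
P_a = ½ × 15.06 × (H − z_c) = 0.5×15.06×4.155 = 31.28 kN/m.

31.3 kN/m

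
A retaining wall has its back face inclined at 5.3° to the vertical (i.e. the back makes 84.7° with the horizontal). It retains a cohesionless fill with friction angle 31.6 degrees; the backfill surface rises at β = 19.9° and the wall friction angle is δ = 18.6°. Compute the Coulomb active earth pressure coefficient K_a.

0.440

K_a = sin²(α+φ) / [sin²α · sin(α−δ) · (1 + √{sin(φ+δ)sin(φ−β) / (sin(α−δ)sin(α+β))})²].
With α = 84.7°, φ = 31.6°, δ = 18.6°, β = 19.9°: K_a = 0.4399.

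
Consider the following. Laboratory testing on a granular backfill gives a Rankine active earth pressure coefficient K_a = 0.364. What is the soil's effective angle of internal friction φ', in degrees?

27.8°

K_a = tan²(45° − φ/2) ⇒ 45° − φ/2 = arctan(√0.364) = 31.10°.
φ = 2(45° − 31.10°) = 27.79°.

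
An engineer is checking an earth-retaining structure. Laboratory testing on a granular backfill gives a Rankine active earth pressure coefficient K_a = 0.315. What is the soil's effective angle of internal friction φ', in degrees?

K_a = tan²(45° − φ/2) ⇒ 45° − φ/2 = arctan(√0.315) = 29.30°.
φ = 2(45° − 29.30°) = 31.39°.

31.4°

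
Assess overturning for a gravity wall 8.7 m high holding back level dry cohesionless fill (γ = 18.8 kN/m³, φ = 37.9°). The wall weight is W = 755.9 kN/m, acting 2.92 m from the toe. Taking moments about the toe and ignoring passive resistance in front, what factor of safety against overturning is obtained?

K_a = tan²(45° − 37.9°/2) = 0.2389.
P_a = ½K_aγH² = 0.5×0.2389×18.8×8.7² = 170.0 kN/m, acting at H/3 = 2.900 m above the base.
Overturning moment M_o = P_a × H/3 = 170.0 × 2.900 = 493.0.
Resisting moment M_r = W × 2.92 = 755.9 × 2.92 = 2207.
FS_overturning = M_r/M_o = 2207/493.0 = 4.477.

4.48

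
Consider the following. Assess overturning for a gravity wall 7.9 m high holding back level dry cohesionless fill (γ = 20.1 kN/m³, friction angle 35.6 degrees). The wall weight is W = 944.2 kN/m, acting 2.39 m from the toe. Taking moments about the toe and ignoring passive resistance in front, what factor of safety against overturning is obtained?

5.17

K_a = tan²(45° − 35.6°/2) = 0.2641.
P_a = ½K_aγH² = 0.5×0.2641×20.1×7.9² = 165.7 kN/m, acting at H/3 = 2.633 m above the base.
Overturning moment M_o = P_a × H/3 = 165.7 × 2.633 = 436.2.
Resisting moment M_r = W × 2.39 = 944.2 × 2.39 = 2257.
FS_overturning = M_r/M_o = 2257/436.2 = 5.173.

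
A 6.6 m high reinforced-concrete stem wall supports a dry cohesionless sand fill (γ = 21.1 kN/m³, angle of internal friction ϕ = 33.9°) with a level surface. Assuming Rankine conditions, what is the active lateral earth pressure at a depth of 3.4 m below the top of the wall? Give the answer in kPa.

K_a = (1 − sin φ)/(1 + sin φ) = 0.2839.
σ_h = K_a γ z = 0.2839 × 21.1 × 3.4 = 20.37 kPa.

20.4 kPa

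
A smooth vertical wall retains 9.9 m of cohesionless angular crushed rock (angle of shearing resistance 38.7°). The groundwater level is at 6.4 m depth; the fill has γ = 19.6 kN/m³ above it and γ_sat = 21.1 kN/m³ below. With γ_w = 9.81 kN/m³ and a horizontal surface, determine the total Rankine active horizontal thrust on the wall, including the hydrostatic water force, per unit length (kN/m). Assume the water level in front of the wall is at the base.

K_a = tan²(45° − φ/2) = 0.2306.
γ' = 21.1 − 9.81 = 11.29 kN/m³. Depth below WT = 3.5 m.
σ'_h at WT = K_a γ d_w = 28.92 kPa; at base = 28.92 + K_a γ' × 3.5 = 38.04 kPa.
P₁ (0–6.4 m) = ½×28.92×6.4 = 92.56. P₂ (6.4–9.9 m) = ½(28.92+38.04)×3.5 = 117.2.
P_w = ½ γ_w h₂² = 0.5×9.81×3.5² = 60.09. Total = 92.56+117.2+60.09 = 269.8 kN/m.

270 kN/m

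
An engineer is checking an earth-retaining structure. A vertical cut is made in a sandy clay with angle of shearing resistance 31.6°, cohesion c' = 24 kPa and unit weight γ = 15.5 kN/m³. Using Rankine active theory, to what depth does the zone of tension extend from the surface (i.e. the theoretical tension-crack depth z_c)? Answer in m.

5.54 m

K_a = tan²(45° − 31.6°/2) = 0.3123; √K_a = 0.5589.
The active pressure is zero where K_a γ z = 2c√K_a, so z_c = 2c/(γ√K_a) = 2×24/(15.5×0.5589) = 5.541 m.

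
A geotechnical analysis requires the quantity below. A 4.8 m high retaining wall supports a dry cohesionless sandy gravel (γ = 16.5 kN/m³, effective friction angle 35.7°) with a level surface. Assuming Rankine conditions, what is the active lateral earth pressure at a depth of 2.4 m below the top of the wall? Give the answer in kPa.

10.4 kPa

K_a = (1 − sin φ)/(1 + sin φ) = 0.2630.
σ_h = K_a γ z = 0.2630 × 16.5 × 2.4 = 10.41 kPa.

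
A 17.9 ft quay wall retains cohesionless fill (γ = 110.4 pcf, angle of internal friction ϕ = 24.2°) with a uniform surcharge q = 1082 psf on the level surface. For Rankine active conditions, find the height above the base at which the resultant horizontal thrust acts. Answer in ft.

K_a = 0.4185.
Triangular part P₁ = ½K_aγH² = 7402 at H/3 = 5.967 ft; rectangular part P₂ = K_a q H = 8106 at H/2 = 8.950 ft.
ȳ = (P₁·5.967 + P₂·8.950)/(P₁+P₂) = 7.526 ft.

7.53 ft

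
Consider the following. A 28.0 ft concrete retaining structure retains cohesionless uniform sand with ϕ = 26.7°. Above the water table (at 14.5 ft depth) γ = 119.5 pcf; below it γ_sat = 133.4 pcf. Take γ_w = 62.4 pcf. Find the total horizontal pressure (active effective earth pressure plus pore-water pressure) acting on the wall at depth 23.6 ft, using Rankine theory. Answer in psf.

1470 psf

K_a = (1 − sin φ)/(1 + sin φ) = 0.3800.
γ' = 133.4 − 62.4 = 71.00 pcf.
Effective vertical stress at 23.6 ft: σ'_v = 119.5×14.5 + 71.00×9.10 = 2379 psf.
σ'_h = K_a σ'_v = 0.3800 × 2379 = 903.9 psf; u = γ_w × 9.10 = 567.8 psf.
Total σ_h = 903.9 + 567.8 = 1472 psf.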